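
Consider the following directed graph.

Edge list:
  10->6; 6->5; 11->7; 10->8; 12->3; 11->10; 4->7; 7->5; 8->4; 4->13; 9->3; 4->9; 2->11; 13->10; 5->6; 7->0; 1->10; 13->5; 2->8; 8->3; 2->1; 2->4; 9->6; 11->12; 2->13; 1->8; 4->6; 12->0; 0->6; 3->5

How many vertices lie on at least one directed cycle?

A vertex is on a directed cycle iff it belongs to a strongly connected component of size ≥ 2 (or has a self-loop).
The vertices on cycles are {4, 5, 6, 8, 10, 13} — 6 in total.

6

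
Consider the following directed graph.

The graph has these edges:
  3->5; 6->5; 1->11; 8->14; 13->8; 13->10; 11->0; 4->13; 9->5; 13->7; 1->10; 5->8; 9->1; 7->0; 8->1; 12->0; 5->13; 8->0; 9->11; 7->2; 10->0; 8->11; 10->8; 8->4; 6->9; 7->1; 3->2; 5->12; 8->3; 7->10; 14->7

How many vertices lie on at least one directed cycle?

A vertex is on a directed cycle iff it belongs to a strongly connected component of size ≥ 2 (or has a self-loop).
The vertices on cycles are {1, 3, 4, 5, 7, 8, 10, 13, 14} — 9 in total.

9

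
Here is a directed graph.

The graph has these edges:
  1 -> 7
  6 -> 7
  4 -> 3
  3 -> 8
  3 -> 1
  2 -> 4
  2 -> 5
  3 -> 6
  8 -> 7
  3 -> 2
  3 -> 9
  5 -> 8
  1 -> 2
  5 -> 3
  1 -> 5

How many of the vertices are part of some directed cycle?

5

A vertex is on a directed cycle iff it belongs to a strongly connected component of size ≥ 2 (or has a self-loop).
The vertices on cycles are {1, 2, 3, 4, 5} — 5 in total.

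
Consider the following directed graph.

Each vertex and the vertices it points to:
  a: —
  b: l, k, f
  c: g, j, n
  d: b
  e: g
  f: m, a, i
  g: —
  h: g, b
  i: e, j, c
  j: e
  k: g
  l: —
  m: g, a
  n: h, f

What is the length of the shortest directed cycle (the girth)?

4

For each vertex v, BFS finds the shortest path from v back to v.
The shortest such closed walk is f → i → c → n → f, length 4.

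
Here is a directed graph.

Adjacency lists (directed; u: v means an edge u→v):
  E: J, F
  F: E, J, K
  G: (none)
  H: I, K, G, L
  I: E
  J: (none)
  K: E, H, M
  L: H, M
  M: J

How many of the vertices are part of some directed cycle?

6

A vertex is on a directed cycle iff it belongs to a strongly connected component of size ≥ 2 (or has a self-loop).
The vertices on cycles are {E, F, H, I, K, L} — 6 in total.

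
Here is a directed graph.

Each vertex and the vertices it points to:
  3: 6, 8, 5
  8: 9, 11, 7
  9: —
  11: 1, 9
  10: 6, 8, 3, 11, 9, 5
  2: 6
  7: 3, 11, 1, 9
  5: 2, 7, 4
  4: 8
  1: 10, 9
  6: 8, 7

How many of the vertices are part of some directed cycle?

10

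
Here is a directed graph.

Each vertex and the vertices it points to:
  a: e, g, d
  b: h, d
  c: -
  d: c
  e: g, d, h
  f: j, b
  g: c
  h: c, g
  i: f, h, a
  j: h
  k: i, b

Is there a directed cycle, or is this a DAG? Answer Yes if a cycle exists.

No

DFS with white/gray/black marking, starting from d:
d gray
  c gray
  c black
d black
a gray
  e gray
    g gray
      g→c: c black — skip
    g black
    e→d: d black — skip
    h gray
      h→c: c black — skip
      h→g: g black — skip
    h black
  e black
  a→g: g black — skip
  a→d: d black — skip
a black
b gray
  b→h: h black — skip
  b→d: d black — skip
b black
f gray
  j gray
    j→h: h black — skip
  j black
  f→b: b black — skip
f black
i gray
  i→f: f black — skip
  i→h: h black — skip
  i→a: a black — skip
i black
k gray
  k→i: i black — skip
  k→b: b black — skip
k black
Every edge goes to a white or black vertex — no back edge, so the graph is acyclic.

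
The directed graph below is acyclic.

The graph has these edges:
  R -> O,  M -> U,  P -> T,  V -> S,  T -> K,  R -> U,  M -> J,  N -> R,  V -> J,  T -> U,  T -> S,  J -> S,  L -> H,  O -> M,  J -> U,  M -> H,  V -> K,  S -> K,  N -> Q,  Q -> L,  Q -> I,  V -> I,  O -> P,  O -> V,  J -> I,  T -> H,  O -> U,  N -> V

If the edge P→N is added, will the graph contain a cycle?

Yes

Adding P→N creates a cycle iff N can already reach P.
Path from N: N → R → O → P.
So N → … → P → N is a cycle.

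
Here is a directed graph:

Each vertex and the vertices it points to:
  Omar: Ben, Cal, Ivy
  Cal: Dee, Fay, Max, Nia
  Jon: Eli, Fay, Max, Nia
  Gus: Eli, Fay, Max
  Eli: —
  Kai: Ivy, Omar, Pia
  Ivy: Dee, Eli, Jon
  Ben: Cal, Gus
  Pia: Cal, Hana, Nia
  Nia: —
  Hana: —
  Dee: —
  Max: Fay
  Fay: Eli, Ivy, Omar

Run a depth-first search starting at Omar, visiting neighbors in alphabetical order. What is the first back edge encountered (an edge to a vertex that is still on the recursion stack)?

DFS from Omar (visiting neighbors in alphabetical order); mark gray on enter, black on exit:
Omar gray
  Ben gray
    Cal gray
      Dee gray
      Dee black
      Fay gray
        Eli gray
        Eli black
        Ivy gray
          Ivy→Dee: Dee black — skip
          Ivy→Eli: Eli black — skip
          Jon gray
            Jon→Eli: Eli black — skip
            Jon→Fay: Fay is gray → back edge
First back edge: Jon → Fay.

Jon->Fay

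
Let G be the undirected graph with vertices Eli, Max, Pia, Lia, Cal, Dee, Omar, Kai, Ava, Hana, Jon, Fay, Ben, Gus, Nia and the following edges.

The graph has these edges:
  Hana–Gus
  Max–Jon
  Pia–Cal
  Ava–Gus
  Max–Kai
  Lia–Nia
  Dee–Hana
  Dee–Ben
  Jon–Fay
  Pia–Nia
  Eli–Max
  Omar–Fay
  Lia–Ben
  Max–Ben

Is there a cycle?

No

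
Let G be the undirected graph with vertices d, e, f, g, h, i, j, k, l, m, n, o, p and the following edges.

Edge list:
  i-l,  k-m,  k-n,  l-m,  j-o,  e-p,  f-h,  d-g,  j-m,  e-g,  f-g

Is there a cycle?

No

DFS, tracking each vertex's parent; an edge to a visited non-parent vertex closes a cycle.
Start from d:
visit d (parent –)
  visit g (parent d)
    visit e (parent g)
      visit p (parent e)
        p–e: parent, skip
      e–g: parent, skip
    visit f (parent g)
      f–g: parent, skip
      visit h (parent f)
        h–f: parent, skip
    g–d: parent, skip
visit i (parent –)
  visit l (parent i)
    l–i: parent, skip
    visit m (parent l)
      m–l: parent, skip
      visit k (parent m)
        k–m: parent, skip
        visit n (parent k)
          n–k: parent, skip
      visit j (parent m)
        visit o (parent j)
          o–j: parent, skip
        j–m: parent, skip
No non-parent visited neighbor found — the graph is a forest.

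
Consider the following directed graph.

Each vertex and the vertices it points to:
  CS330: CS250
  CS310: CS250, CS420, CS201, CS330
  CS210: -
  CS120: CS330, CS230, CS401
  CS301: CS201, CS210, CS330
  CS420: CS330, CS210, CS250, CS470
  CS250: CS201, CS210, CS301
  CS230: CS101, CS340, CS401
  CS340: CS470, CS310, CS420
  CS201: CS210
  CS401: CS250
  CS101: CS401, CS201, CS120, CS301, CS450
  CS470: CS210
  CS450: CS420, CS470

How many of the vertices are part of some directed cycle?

6

A vertex is on a directed cycle iff it belongs to a strongly connected component of size ≥ 2 (or has a self-loop).
The vertices on cycles are {CS101, CS120, CS230, CS250, CS301, CS330} — 6 in total.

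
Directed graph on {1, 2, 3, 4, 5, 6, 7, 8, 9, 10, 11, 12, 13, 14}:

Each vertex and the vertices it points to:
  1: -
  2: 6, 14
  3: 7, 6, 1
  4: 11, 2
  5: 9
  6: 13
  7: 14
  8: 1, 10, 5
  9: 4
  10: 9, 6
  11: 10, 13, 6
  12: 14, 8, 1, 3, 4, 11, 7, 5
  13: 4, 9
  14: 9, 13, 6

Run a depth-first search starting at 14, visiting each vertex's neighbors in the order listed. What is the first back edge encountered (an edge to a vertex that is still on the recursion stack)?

10→9

DFS from 14 (visiting each vertex's neighbors in the order listed); mark gray on enter, black on exit:
14 gray
  9 gray
    4 gray
      11 gray
        10 gray
          10→9: 9 is gray → back edge
First back edge: 10 → 9.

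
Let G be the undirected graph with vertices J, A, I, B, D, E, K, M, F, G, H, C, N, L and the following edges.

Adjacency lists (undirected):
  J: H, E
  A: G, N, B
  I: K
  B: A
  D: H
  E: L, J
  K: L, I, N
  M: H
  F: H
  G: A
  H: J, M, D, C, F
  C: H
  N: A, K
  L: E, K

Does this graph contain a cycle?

No

DFS, tracking each vertex's parent; an edge to a visited non-parent vertex closes a cycle.
Start from E:
visit E (parent –)
  visit L (parent E)
    L–E: parent, skip
    visit K (parent L)
      K–L: parent, skip
      visit I (parent K)
        I–K: parent, skip
      visit N (parent K)
        visit A (parent N)
          visit G (parent A)
            G–A: parent, skip
          A–N: parent, skip
          visit B (parent A)
            B–A: parent, skip
        N–K: parent, skip
  visit J (parent E)
    visit H (parent J)
      H–J: parent, skip
      visit M (parent H)
        M–H: parent, skip
      visit D (parent H)
        D–H: parent, skip
      visit C (parent H)
        C–H: parent, skip
      visit F (parent H)
        F–H: parent, skip
    J–E: parent, skip
No non-parent visited neighbor found — the graph is a forest.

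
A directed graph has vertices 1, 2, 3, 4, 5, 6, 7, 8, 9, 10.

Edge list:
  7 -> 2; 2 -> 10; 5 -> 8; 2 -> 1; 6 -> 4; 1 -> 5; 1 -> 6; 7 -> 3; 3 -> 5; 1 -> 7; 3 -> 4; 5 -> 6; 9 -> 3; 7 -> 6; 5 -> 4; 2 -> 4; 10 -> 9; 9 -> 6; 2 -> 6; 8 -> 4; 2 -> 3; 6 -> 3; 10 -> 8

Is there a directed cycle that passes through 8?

No

8 lies on a cycle iff there is a path from 8 back to itself.
Exploring from 8, it never reaches itself; equivalently, its strongly connected component is a singleton.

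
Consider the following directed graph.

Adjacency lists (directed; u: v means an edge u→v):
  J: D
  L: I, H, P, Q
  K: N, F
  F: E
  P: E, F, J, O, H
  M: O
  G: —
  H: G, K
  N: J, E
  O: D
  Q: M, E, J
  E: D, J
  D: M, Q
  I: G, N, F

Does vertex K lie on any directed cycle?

K lies on a cycle iff there is a path from K back to itself.
Exploring from K, it never reaches itself; equivalently, its strongly connected component is a singleton.

No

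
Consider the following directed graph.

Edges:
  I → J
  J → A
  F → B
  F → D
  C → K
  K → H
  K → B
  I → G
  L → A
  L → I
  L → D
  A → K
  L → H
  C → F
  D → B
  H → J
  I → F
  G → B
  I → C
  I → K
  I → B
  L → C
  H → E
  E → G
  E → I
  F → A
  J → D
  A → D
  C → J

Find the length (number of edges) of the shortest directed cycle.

4

For each vertex v, BFS finds the shortest path from v back to v.
The shortest such closed walk is I → K → H → E → I, length 4.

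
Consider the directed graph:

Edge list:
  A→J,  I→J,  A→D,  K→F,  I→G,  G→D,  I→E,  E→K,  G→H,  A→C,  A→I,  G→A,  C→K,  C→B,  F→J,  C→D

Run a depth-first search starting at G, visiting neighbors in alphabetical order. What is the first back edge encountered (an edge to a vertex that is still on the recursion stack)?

I→G

DFS from G (visiting neighbors in alphabetical order); mark gray on enter, black on exit:
G gray
  A gray
    C gray
      B gray
      B black
      D gray
      D black
      K gray
        F gray
          J gray
          J black
        F black
      K black
    C black
    A→D: D black — skip
    I gray
      E gray
        E→K: K black — skip
      E black
      I→G: G is gray → back edge
First back edge: I → G.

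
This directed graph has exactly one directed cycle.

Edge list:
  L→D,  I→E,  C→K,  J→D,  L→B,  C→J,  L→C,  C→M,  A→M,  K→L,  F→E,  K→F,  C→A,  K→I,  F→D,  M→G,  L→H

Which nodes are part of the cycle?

C, K, L

DFS with gray/black marking from C:
C gray
  M gray
    G gray
    G black
  M black
  A gray
    A→M: M black — skip
  A black
  J gray
    D gray
    D black
  J black
  K gray
    I gray
      E gray
      E black
    I black
    L gray
      B gray
      B black
      L→C: C is gray → back edge
Back edge closes the cycle C → K → L → C; its vertices are {C, K, L}.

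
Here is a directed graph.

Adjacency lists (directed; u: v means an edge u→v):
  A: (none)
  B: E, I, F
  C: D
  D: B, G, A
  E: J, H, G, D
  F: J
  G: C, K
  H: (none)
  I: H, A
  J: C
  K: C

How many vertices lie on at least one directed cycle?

8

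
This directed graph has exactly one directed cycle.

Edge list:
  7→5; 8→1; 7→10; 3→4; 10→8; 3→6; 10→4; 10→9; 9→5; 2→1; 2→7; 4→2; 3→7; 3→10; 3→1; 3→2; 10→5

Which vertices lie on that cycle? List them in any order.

DFS with gray/black marking from 7:
7 gray
  5 gray
  5 black
  10 gray
    8 gray
      1 gray
      1 black
    8 black
    4 gray
      2 gray
        2→1: 1 black — skip
        2→7: 7 is gray → back edge
Back edge closes the cycle 7 → 10 → 4 → 2 → 7; its vertices are {2, 4, 7, 10}.

2, 4, 7, 10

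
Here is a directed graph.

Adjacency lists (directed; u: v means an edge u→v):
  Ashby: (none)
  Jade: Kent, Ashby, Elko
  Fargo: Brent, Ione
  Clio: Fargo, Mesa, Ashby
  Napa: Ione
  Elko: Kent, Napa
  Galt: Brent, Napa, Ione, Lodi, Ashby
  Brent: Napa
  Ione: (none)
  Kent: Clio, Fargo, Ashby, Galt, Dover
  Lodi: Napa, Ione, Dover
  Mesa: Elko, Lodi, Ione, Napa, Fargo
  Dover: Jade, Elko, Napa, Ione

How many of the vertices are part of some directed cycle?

8

A vertex is on a directed cycle iff it belongs to a strongly connected component of size ≥ 2 (or has a self-loop).
The vertices on cycles are {Clio, Elko, Galt, Jade, Kent, Lodi, Mesa, Dover} — 8 in total.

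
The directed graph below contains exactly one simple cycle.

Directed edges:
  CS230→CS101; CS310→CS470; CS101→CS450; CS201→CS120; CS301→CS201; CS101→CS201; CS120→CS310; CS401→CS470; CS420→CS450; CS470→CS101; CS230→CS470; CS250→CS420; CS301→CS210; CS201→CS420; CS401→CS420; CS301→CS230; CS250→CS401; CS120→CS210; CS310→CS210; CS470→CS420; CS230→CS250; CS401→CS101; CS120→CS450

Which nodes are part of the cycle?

DFS with gray/black marking from CS201:
CS201 gray
  CS420 gray
    CS450 gray
    CS450 black
  CS420 black
  CS120 gray
    CS210 gray
    CS210 black
    CS120→CS450: CS450 black — skip
    CS310 gray
      CS310→CS210: CS210 black — skip
      CS470 gray
        CS101 gray
          CS101→CS201: CS201 is gray → back edge
Back edge closes the cycle CS201 → CS120 → CS310 → CS470 → CS101 → CS201; its vertices are {CS101, CS120, CS201, CS310, CS470}.

CS101, CS120, CS201, CS310, CS470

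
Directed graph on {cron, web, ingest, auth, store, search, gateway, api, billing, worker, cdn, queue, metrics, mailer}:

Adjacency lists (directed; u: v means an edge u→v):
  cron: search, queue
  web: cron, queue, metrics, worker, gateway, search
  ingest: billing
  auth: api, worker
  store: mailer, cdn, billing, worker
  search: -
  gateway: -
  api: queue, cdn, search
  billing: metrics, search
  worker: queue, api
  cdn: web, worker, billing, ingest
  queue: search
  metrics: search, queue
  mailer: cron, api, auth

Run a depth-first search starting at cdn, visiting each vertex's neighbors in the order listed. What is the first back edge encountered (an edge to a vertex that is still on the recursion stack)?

api->cdn

DFS from cdn (visiting each vertex's neighbors in the order listed); mark gray on enter, black on exit:
cdn gray
  web gray
    cron gray
      search gray
      search black
      queue gray
        queue→search: search black — skip
      queue black
    cron black
    web→queue: queue black — skip
    metrics gray
      metrics→search: search black — skip
      metrics→queue: queue black — skip
    metrics black
    worker gray
      worker→queue: queue black — skip
      api gray
        api→queue: queue black — skip
        api→cdn: cdn is gray → back edge
First back edge: api → cdn.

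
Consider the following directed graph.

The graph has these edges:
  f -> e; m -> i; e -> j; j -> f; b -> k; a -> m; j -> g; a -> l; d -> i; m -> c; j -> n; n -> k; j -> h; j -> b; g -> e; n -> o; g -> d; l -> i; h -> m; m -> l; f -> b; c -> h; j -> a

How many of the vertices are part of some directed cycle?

7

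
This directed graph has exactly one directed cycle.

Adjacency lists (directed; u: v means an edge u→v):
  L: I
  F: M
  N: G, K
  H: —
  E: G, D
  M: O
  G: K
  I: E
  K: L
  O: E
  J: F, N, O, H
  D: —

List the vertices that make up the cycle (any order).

E, G, I, K, L

DFS with gray/black marking from E:
E gray
  G gray
    K gray
      L gray
        I gray
          I→E: E is gray → back edge
Back edge closes the cycle E → G → K → L → I → E; its vertices are {E, G, I, K, L}.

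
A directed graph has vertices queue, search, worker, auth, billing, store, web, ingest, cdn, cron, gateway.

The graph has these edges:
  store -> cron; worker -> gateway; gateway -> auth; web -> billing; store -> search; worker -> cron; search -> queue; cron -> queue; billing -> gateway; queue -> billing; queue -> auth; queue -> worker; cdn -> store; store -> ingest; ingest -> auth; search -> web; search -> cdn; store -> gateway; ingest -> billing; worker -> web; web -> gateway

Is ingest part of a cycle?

ingest lies on a cycle iff there is a path from ingest back to itself.
Exploring from ingest, it never reaches itself; equivalently, its strongly connected component is a singleton.

No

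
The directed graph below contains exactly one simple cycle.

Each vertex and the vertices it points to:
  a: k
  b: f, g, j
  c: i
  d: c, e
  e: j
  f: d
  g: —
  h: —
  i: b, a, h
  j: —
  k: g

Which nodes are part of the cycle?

b, c, d, f, i

DFS with gray/black marking from d:
d gray
  c gray
    i gray
      b gray
        f gray
          f→d: d is gray → back edge
Back edge closes the cycle d → c → i → b → f → d; its vertices are {b, c, d, f, i}.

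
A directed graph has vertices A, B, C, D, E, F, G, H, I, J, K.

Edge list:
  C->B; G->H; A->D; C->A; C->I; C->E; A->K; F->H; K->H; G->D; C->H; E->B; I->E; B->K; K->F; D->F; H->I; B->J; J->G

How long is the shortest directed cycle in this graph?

For each vertex v, BFS finds the shortest path from v back to v.
The shortest such closed walk is I → E → B → K → H → I, length 5.

5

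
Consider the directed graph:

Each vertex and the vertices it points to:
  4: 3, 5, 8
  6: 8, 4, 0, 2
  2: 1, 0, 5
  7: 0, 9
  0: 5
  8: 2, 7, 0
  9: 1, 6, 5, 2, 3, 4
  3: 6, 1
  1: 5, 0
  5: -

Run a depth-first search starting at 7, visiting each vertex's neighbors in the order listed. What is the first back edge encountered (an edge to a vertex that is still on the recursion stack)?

8->7

DFS from 7 (visiting each vertex's neighbors in the order listed); mark gray on enter, black on exit:
7 gray
  0 gray
    5 gray
    5 black
  0 black
  9 gray
    1 gray
      1→5: 5 black — skip
      1→0: 0 black — skip
    1 black
    6 gray
      8 gray
        2 gray
          2→1: 1 black — skip
          2→0: 0 black — skip
          2→5: 5 black — skip
        2 black
        8→7: 7 is gray → back edge
First back edge: 8 → 7.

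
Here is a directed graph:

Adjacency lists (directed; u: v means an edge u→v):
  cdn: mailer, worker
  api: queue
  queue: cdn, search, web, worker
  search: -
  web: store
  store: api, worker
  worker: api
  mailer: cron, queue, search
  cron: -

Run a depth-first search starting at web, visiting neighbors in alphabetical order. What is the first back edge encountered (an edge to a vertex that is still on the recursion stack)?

DFS from web (visiting neighbors in alphabetical order); mark gray on enter, black on exit:
web gray
  store gray
    api gray
      queue gray
        cdn gray
          mailer gray
            cron gray
            cron black
            mailer→queue: queue is gray → back edge
First back edge: mailer → queue.

mailer->queue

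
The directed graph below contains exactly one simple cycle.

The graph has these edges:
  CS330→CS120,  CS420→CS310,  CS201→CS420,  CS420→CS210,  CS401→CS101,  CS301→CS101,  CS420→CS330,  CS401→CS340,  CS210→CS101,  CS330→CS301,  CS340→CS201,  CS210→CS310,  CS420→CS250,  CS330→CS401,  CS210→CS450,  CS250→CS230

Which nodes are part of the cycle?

CS201, CS330, CS340, CS401, CS420

DFS with gray/black marking from CS420:
CS420 gray
  CS210 gray
    CS310 gray
    CS310 black
    CS101 gray
    CS101 black
    CS450 gray
    CS450 black
  CS210 black
  CS330 gray
    CS120 gray
    CS120 black
    CS301 gray
      CS301→CS101: CS101 black — skip
    CS301 black
    CS401 gray
      CS401→CS101: CS101 black — skip
      CS340 gray
        CS201 gray
          CS201→CS420: CS420 is gray → back edge
Back edge closes the cycle CS420 → CS330 → CS401 → CS340 → CS201 → CS420; its vertices are {CS201, CS330, CS340, CS401, CS420}.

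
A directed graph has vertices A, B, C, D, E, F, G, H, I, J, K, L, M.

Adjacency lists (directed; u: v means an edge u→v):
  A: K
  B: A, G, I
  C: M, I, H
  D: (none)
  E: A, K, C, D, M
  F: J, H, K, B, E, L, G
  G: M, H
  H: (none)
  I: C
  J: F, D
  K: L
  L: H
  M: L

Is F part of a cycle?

Yes

F is on a cycle iff F can reach itself via ≥1 edge.
F → J → F — yes.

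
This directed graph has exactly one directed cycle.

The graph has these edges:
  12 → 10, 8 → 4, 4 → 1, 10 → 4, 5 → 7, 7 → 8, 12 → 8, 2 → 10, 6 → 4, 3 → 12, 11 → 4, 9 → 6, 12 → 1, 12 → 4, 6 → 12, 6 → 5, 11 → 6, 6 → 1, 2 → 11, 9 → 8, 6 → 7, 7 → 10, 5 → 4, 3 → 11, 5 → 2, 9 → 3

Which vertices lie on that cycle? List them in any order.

2, 5, 6, 11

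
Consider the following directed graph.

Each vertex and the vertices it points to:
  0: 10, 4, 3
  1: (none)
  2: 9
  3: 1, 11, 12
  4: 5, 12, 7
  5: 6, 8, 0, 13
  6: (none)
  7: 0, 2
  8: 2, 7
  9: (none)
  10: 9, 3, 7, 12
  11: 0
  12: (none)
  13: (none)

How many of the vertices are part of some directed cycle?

8

A vertex is on a directed cycle iff it belongs to a strongly connected component of size ≥ 2 (or has a self-loop).
The vertices on cycles are {0, 3, 4, 5, 7, 8, 10, 11} — 8 in total.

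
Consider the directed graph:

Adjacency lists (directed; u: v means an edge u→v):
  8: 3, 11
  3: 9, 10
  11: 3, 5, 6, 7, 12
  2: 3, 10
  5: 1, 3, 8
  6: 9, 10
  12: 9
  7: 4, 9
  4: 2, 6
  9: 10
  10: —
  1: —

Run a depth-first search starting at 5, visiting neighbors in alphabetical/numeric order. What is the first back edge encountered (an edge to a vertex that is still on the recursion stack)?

11->5

DFS from 5 (visiting neighbors in alphabetical/numeric order); mark gray on enter, black on exit:
5 gray
  1 gray
  1 black
  3 gray
    9 gray
      10 gray
      10 black
    9 black
    3→10: 10 black — skip
  3 black
  8 gray
    8→3: 3 black — skip
    11 gray
      11→3: 3 black — skip
      11→5: 5 is gray → back edge
First back edge: 11 → 5.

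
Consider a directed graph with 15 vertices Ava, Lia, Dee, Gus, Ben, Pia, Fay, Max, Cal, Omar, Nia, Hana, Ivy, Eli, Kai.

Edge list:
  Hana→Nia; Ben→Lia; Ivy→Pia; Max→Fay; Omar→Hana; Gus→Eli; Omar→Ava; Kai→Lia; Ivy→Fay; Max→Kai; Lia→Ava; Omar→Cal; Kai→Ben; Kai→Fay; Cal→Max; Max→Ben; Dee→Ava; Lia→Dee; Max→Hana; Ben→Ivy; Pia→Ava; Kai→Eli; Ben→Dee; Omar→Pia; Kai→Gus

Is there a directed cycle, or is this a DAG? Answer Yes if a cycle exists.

DFS with white/gray/black marking, starting from Cal:
Cal gray
  Max gray
    Kai gray
      Ben gray
        Dee gray
          Ava gray
          Ava black
        Dee black
        Lia gray
          Lia→Dee: Dee black — skip
          Lia→Ava: Ava black — skip
        Lia black
        Ivy gray
          Pia gray
            Pia→Ava: Ava black — skip
          Pia black
          Fay gray
          Fay black
        Ivy black
      Ben black
      Kai→Fay: Fay black — skip
      Gus gray
        Eli gray
        Eli black
      Gus black
      Kai→Eli: Eli black — skip
      Kai→Lia: Lia black — skip
    Kai black
    Hana gray
      Nia gray
      Nia black
    Hana black
    Max→Ben: Ben black — skip
    Max→Fay: Fay black — skip
  Max black
Cal black
Omar gray
  Omar→Ava: Ava black — skip
  Omar→Hana: Hana black — skip
  Omar→Cal: Cal black — skip
  Omar→Pia: Pia black — skip
Omar black
Every edge goes to a white or black vertex — no back edge, so the graph is acyclic.

No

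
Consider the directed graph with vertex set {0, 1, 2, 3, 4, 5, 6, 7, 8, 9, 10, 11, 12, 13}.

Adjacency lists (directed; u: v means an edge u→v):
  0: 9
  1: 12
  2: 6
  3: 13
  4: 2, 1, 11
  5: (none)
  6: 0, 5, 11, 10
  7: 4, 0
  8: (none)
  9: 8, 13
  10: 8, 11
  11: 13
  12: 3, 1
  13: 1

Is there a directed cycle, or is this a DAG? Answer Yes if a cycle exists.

DFS with white/gray/black marking, starting from 0:
0 gray
  9 gray
    8 gray
    8 black
    13 gray
      1 gray
        12 gray
          3 gray
            3→13: 13 is gray → back edge
Back edge found, so a cycle exists: 13 → 1 → 12 → 3 → 13.

Yes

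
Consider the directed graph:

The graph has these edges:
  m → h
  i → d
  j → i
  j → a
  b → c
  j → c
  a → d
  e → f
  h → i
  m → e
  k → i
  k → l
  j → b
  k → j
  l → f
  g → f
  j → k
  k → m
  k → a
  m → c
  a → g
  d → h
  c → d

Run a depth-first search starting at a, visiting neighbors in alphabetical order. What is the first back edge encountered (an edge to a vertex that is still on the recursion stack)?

DFS from a (visiting neighbors in alphabetical order); mark gray on enter, black on exit:
a gray
  d gray
    h gray
      i gray
        i→d: d is gray → back edge
First back edge: i → d.

i→d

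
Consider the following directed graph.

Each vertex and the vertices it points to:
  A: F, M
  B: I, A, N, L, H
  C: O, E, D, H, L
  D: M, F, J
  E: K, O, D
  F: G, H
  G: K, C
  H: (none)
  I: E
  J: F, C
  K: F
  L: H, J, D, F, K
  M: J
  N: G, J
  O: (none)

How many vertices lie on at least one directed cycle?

9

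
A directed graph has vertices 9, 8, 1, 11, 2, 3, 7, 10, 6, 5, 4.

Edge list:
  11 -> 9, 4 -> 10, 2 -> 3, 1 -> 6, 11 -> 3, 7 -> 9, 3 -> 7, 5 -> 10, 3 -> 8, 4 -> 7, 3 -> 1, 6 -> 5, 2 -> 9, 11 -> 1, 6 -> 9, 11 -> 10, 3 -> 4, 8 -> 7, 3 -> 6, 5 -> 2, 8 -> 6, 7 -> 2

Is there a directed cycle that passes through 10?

No

10 lies on a cycle iff there is a path from 10 back to itself.
Exploring from 10, it never reaches itself; equivalently, its strongly connected component is a singleton.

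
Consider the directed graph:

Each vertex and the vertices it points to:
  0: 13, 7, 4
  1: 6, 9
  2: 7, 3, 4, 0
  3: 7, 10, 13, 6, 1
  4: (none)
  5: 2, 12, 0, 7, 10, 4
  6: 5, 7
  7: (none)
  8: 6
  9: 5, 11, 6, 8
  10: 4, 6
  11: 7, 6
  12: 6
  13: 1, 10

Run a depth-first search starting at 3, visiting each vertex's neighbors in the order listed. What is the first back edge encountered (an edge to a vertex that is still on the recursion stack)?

2->3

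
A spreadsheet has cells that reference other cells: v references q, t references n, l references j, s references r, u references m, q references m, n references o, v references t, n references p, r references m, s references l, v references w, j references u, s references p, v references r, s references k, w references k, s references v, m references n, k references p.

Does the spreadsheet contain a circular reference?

No

DFS with white/gray/black marking, starting from u:
u gray
  m gray
    n gray
      p gray
      p black
      o gray
      o black
    n black
  m black
u black
t gray
  t→n: n black — skip
t black
s gray
  l gray
    j gray
      j→u: u black — skip
    j black
  l black
  s→p: p black — skip
  v gray
    r gray
      r→m: m black — skip
    r black
    w gray
      k gray
        k→p: p black — skip
      k black
    w black
    v→t: t black — skip
    q gray
      q→m: m black — skip
    q black
  v black
  s→r: r black — skip
  s→k: k black — skip
s black
Every edge goes to a white or black vertex — no back edge, so the graph is acyclic.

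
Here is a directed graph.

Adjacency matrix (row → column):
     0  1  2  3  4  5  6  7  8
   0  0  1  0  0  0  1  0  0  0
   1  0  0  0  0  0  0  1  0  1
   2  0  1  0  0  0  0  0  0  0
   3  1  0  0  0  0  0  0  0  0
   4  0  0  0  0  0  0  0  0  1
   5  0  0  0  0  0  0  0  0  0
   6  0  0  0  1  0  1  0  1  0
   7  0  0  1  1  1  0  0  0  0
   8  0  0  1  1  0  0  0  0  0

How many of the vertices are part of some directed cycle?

A vertex is on a directed cycle iff it belongs to a strongly connected component of size ≥ 2 (or has a self-loop).
The vertices on cycles are {0, 1, 2, 3, 4, 6, 7, 8} — 8 in total.

8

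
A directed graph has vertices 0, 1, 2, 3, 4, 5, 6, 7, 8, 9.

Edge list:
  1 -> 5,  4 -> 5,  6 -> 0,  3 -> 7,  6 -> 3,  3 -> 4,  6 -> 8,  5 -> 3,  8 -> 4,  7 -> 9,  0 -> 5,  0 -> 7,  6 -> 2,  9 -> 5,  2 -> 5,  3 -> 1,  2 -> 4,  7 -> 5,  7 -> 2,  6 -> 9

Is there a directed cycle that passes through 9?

Yes

9 is on a cycle iff 9 can reach itself via ≥1 edge.
9 → 5 → 3 → 7 → 9 — yes.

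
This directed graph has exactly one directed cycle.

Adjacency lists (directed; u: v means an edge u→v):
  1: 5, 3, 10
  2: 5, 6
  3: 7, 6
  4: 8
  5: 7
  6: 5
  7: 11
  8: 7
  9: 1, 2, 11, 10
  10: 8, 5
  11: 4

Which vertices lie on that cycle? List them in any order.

DFS with gray/black marking from 11:
11 gray
  4 gray
    8 gray
      7 gray
        7→11: 11 is gray → back edge
Back edge closes the cycle 11 → 4 → 8 → 7 → 11; its vertices are {4, 7, 8, 11}.

4, 7, 8, 11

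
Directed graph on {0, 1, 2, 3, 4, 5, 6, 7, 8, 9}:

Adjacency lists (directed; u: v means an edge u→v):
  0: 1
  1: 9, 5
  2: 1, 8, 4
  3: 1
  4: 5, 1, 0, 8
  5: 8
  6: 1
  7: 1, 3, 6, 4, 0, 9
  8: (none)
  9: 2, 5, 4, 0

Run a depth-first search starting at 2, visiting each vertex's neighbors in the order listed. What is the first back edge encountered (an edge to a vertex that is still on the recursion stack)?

DFS from 2 (visiting each vertex's neighbors in the order listed); mark gray on enter, black on exit:
2 gray
  1 gray
    9 gray
      9→2: 2 is gray → back edge
First back edge: 9 → 2.

9→2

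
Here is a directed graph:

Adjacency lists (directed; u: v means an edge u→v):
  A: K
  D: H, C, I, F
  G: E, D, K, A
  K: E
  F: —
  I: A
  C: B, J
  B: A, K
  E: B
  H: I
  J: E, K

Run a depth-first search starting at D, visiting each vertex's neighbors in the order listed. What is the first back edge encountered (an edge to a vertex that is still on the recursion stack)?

B→A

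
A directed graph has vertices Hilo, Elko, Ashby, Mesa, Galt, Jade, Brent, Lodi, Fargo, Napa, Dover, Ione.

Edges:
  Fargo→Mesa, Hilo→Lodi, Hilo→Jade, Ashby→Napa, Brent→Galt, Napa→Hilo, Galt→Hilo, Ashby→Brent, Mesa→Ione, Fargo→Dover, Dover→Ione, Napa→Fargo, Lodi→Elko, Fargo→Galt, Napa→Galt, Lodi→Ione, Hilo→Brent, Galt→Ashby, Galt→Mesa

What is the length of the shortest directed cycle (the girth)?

For each vertex v, BFS finds the shortest path from v back to v.
The shortest such closed walk is Galt → Ashby → Brent → Galt, length 3.

3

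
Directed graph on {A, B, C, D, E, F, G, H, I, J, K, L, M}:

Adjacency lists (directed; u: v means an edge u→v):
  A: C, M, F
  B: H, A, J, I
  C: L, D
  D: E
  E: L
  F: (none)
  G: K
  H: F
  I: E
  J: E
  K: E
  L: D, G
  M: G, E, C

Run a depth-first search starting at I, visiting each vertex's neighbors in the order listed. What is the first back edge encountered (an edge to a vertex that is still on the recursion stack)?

D->E

DFS from I (visiting each vertex's neighbors in the order listed); mark gray on enter, black on exit:
I gray
  E gray
    L gray
      D gray
        D→E: E is gray → back edge
First back edge: D → E.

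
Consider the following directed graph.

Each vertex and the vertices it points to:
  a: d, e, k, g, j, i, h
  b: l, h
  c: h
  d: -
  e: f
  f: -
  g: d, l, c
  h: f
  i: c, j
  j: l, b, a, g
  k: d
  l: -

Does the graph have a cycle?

Yes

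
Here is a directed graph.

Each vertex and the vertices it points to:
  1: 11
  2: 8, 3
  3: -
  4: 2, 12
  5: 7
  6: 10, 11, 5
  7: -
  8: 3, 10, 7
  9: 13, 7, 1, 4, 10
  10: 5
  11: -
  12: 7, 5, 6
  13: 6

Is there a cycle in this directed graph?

No

DFS with white/gray/black marking, starting from 8:
8 gray
  3 gray
  3 black
  10 gray
    5 gray
      7 gray
      7 black
    5 black
  10 black
  8→7: 7 black — skip
8 black
1 gray
  11 gray
  11 black
1 black
2 gray
  2→8: 8 black — skip
  2→3: 3 black — skip
2 black
4 gray
  4→2: 2 black — skip
  12 gray
    12→7: 7 black — skip
    12→5: 5 black — skip
    6 gray
      6→10: 10 black — skip
      6→11: 11 black — skip
      6→5: 5 black — skip
    6 black
  12 black
4 black
9 gray
  13 gray
    13→6: 6 black — skip
  13 black
  9→7: 7 black — skip
  9→1: 1 black — skip
  9→4: 4 black — skip
  9→10: 10 black — skip
9 black
Every edge goes to a white or black vertex — no back edge, so the graph is acyclic.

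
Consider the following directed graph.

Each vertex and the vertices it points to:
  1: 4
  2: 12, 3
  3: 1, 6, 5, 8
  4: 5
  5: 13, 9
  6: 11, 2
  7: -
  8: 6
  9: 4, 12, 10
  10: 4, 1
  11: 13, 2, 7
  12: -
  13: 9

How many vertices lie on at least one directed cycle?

11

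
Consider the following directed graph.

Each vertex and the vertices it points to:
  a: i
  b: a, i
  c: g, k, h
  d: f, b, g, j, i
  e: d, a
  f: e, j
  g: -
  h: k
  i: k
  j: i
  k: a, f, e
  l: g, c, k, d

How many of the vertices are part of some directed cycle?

A vertex is on a directed cycle iff it belongs to a strongly connected component of size ≥ 2 (or has a self-loop).
The vertices on cycles are {a, b, d, e, f, i, j, k} — 8 in total.

8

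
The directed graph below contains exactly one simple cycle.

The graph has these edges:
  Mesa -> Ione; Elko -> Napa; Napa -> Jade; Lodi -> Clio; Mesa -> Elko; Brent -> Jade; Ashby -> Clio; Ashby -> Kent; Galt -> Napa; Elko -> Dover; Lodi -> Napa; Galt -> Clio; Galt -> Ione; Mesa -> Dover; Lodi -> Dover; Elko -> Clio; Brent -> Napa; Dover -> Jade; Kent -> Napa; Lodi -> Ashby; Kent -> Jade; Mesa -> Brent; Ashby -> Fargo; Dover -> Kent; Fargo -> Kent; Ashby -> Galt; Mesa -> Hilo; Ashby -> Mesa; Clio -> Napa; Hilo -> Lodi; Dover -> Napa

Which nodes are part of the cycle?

Hilo, Lodi, Mesa, Ashby

DFS with gray/black marking from Ashby:
Ashby gray
  Mesa gray
    Elko gray
      Clio gray
        Napa gray
          Jade gray
          Jade black
        Napa black
      Clio black
      Dover gray
        Dover→Napa: Napa black — skip
        Kent gray
          Kent→Jade: Jade black — skip
          Kent→Napa: Napa black — skip
        Kent black
        Dover→Jade: Jade black — skip
      Dover black
      Elko→Napa: Napa black — skip
    Elko black
    Brent gray
      Brent→Napa: Napa black — skip
      Brent→Jade: Jade black — skip
    Brent black
    Ione gray
    Ione black
    Hilo gray
      Lodi gray
        Lodi→Clio: Clio black — skip
        Lodi→Napa: Napa black — skip
        Lodi→Dover: Dover black — skip
        Lodi→Ashby: Ashby is gray → back edge
Back edge closes the cycle Ashby → Mesa → Hilo → Lodi → Ashby; its vertices are {Hilo, Lodi, Mesa, Ashby}.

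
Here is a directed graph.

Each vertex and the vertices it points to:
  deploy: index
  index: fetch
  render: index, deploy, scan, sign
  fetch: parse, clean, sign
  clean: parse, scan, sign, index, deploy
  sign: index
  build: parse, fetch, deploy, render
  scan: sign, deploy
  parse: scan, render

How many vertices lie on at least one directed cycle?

8

A vertex is on a directed cycle iff it belongs to a strongly connected component of size ≥ 2 (or has a self-loop).
The vertices on cycles are {scan, sign, clean, fetch, index, parse, deploy, render} — 8 in total.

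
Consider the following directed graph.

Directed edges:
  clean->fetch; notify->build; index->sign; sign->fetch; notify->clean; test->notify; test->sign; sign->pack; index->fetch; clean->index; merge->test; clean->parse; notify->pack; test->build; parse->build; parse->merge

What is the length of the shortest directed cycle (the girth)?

For each vertex v, BFS finds the shortest path from v back to v.
The shortest such closed walk is clean → parse → merge → test → notify → clean, length 5.

5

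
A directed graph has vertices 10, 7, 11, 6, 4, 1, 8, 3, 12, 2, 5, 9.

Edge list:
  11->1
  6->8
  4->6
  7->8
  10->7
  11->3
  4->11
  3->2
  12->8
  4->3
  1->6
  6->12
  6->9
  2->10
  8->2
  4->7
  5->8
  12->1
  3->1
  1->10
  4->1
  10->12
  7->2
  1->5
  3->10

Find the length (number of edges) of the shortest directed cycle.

For each vertex v, BFS finds the shortest path from v back to v.
The shortest such closed walk is 6 → 12 → 1 → 6, length 3.

3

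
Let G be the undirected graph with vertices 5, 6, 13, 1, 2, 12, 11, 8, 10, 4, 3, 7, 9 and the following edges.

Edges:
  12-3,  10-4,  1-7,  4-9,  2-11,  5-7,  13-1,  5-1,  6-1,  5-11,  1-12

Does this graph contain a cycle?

Yes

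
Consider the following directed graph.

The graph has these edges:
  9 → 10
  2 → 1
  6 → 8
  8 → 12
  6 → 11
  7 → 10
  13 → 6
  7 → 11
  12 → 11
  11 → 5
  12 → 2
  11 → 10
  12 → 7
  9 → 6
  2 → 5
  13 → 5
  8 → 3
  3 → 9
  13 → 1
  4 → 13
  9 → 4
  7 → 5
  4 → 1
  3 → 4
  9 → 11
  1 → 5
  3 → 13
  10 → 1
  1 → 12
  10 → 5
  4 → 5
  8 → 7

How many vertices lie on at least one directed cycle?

12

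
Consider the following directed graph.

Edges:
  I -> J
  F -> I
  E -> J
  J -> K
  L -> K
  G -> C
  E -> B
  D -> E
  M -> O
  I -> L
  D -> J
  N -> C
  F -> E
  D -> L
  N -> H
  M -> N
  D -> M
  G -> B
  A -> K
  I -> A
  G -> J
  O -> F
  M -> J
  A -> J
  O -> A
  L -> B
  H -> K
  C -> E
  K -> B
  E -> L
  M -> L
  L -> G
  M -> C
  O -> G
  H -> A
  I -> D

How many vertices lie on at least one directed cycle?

9

A vertex is on a directed cycle iff it belongs to a strongly connected component of size ≥ 2 (or has a self-loop).
The vertices on cycles are {C, D, E, F, G, I, L, M, O} — 9 in total.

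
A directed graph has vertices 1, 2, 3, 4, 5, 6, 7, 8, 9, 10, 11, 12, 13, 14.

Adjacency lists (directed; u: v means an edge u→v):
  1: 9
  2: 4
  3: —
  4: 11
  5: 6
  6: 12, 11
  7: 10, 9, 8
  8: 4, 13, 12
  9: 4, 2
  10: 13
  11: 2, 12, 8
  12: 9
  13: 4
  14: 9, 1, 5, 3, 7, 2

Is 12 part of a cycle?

Yes

12 is on a cycle iff 12 can reach itself via ≥1 edge.
12 → 9 → 4 → 11 → 12 — yes.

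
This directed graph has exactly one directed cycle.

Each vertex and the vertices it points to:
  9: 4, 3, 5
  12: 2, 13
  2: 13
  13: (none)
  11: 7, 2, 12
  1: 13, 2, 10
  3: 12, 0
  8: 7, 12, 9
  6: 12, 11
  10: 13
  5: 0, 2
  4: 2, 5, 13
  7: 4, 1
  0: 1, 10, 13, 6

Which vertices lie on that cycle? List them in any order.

DFS with gray/black marking from 7:
7 gray
  4 gray
    2 gray
      13 gray
      13 black
    2 black
    5 gray
      0 gray
        1 gray
          1→13: 13 black — skip
          1→2: 2 black — skip
          10 gray
            10→13: 13 black — skip
          10 black
        1 black
        0→10: 10 black — skip
        0→13: 13 black — skip
        6 gray
          12 gray
            12→2: 2 black — skip
            12→13: 13 black — skip
          12 black
          11 gray
            11→7: 7 is gray → back edge
Back edge closes the cycle 7 → 4 → 5 → 0 → 6 → 11 → 7; its vertices are {0, 4, 5, 6, 7, 11}.

0, 4, 5, 6, 7, 11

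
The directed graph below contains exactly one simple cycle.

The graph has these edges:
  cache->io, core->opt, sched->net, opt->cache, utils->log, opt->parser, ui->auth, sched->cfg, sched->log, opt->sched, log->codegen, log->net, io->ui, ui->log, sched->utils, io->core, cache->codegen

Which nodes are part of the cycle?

io, opt, core, cache

DFS with gray/black marking from opt:
opt gray
  sched gray
    cfg gray
    cfg black
    log gray
      codegen gray
      codegen black
      net gray
      net black
    log black
    sched→net: net black — skip
    utils gray
      utils→log: log black — skip
    utils black
  sched black
  parser gray
  parser black
  cache gray
    cache→codegen: codegen black — skip
    io gray
      ui gray
        ui→log: log black — skip
        auth gray
        auth black
      ui black
      core gray
        core→opt: opt is gray → back edge
Back edge closes the cycle opt → cache → io → core → opt; its vertices are {io, opt, core, cache}.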